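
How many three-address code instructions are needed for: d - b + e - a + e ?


Expression: d - b + e - a + e
Generating three-address code (respecting * over +/- precedence):
  Instruction 1: t1 = d - b
  Instruction 2: t2 = t1 + e
  Instruction 3: t3 = t2 - a
  Instruction 4: t4 = t3 + e
Total instructions: 4

4


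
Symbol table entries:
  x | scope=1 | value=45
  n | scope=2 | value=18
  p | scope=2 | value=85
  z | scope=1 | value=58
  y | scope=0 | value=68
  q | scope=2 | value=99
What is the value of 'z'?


Searching symbol table for 'z':
  x | scope=1 | value=45
  n | scope=2 | value=18
  p | scope=2 | value=85
  z | scope=1 | value=58 <- MATCH
  y | scope=0 | value=68
  q | scope=2 | value=99
Found 'z' at scope 1 with value 58

58


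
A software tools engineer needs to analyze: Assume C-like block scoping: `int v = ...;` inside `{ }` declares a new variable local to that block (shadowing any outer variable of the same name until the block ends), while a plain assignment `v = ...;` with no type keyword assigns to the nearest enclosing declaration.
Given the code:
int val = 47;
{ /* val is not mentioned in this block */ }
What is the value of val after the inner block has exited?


Analyzing scoping rules:
Outer scope: declares val = 47
Inner block: val is neither redeclared nor assigned -> unchanged
After the block -> 47
Result: 47

47


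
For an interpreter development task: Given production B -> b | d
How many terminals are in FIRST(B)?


Production: B -> b | d
Examining each alternative for leading terminals:
  B -> b : first terminal = 'b'
  B -> d : first terminal = 'd'
FIRST(B) = {b, d}
Count: 2

2


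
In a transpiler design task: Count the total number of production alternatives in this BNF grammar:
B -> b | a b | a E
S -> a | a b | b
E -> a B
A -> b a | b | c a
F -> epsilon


Counting alternatives per rule:
  B: 3 alternative(s)
  S: 3 alternative(s)
  E: 1 alternative(s)
  A: 3 alternative(s)
  F: 1 alternative(s)
Sum: 3 + 3 + 1 + 3 + 1 = 11

11


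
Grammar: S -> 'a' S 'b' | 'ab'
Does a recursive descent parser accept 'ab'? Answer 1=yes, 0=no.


Grammar accepts strings of the form a^n b^n (n >= 1)
Word: 'ab'
Counting: 1 a's and 1 b's
Check: 1 == 1? Yes
Derivation (S -> aSb applied 0 time(s), then S -> ab): S => ab
Accepted

1


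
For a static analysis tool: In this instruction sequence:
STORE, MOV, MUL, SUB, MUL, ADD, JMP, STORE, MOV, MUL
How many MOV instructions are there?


Scanning instruction sequence for MOV:
  Position 1: STORE
  Position 2: MOV <- MATCH
  Position 3: MUL
  Position 4: SUB
  Position 5: MUL
  Position 6: ADD
  Position 7: JMP
  Position 8: STORE
  Position 9: MOV <- MATCH
  Position 10: MUL
Matches at positions: [2, 9]
Total MOV count: 2

2


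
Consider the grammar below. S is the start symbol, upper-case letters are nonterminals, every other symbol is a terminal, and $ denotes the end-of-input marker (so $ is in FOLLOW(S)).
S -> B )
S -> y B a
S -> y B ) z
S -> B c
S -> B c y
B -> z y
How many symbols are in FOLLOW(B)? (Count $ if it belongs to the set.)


S is the start symbol and does not occur in any rule body, so FOLLOW(S) = {$}.
Examining every occurrence of B in a rule body:
  S -> B ) : B is followed by terminal ')' -> add ')'
  S -> y B a : B is followed by terminal 'a' -> add 'a'
  S -> y B ) z : B is followed by terminal ')' -> add ')' (already in the set)
  S -> B c : B is followed by terminal 'c' -> add 'c'
  S -> B c y : B is followed by terminal 'c' -> add 'c' (already in the set)
  B -> z y : B does not occur in the body -> contributes nothing
FOLLOW(B) = {), a, c}
Count: 3

3


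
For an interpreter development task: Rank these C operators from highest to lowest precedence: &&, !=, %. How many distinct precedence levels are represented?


Looking up precedence for each operator:
  && -> precedence 2
  != -> precedence 3
  % -> precedence 6
Sorted highest to lowest: %, !=, &&
Distinct precedence values: [6, 3, 2]
Number of distinct levels: 3

3


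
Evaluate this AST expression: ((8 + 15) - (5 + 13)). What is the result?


Expression: ((8 + 15) - (5 + 13))
Evaluating step by step:
  8 + 15 = 23
  5 + 13 = 18
  23 - 18 = 5
Result: 5

5


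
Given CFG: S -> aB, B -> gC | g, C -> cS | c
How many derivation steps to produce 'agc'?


Grammar: S -> aB, B -> gC | g, C -> cS | c
Deriving 'agc':
Step 1: S -> aB => aB
Step 2: B -> gC => agC
Step 3: C -> c => agc
Total derivation steps: 3

3


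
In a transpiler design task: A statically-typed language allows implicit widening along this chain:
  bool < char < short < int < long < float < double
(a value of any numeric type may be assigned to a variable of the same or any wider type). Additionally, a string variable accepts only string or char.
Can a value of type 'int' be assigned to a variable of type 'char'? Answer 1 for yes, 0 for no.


Target variable type: char
Source value type: int
Numeric ranks: int=3, char=1
Widening allowed iff rank(source) <= rank(target): 3 <= 1? No
Result: 0

0


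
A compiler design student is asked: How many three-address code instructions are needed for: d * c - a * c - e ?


Expression: d * c - a * c - e
Generating three-address code (respecting * over +/- precedence):
  Instruction 1: t1 = d * c
  Instruction 2: t2 = a * c
  Instruction 3: t3 = t1 - t2
  Instruction 4: t4 = t3 - e
Total instructions: 4

4


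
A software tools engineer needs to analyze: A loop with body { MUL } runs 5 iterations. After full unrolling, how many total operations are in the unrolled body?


Loop body operations: MUL (1 op per iteration)
Unrolling 5 iterations:
  Iteration 1: MUL (1 ops)
  Iteration 2: MUL (1 ops)
  Iteration 3: MUL (1 ops)
  Iteration 4: MUL (1 ops)
  Iteration 5: MUL (1 ops)
Total: 5 iterations * 1 ops/iter = 5 operations

5


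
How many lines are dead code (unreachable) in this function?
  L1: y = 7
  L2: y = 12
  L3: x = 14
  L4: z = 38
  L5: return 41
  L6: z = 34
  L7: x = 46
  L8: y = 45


Analyzing control flow:
  L1: reachable (before return)
  L2: reachable (before return)
  L3: reachable (before return)
  L4: reachable (before return)
  L5: reachable (return statement)
  L6: DEAD (after return at L5)
  L7: DEAD (after return at L5)
  L8: DEAD (after return at L5)
Return at L5, total lines = 8
Dead lines: L6 through L8
Count: 3

3


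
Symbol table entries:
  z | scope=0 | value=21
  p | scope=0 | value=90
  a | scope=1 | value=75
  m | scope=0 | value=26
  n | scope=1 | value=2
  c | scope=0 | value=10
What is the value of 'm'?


Searching symbol table for 'm':
  z | scope=0 | value=21
  p | scope=0 | value=90
  a | scope=1 | value=75
  m | scope=0 | value=26 <- MATCH
  n | scope=1 | value=2
  c | scope=0 | value=10
Found 'm' at scope 0 with value 26

26


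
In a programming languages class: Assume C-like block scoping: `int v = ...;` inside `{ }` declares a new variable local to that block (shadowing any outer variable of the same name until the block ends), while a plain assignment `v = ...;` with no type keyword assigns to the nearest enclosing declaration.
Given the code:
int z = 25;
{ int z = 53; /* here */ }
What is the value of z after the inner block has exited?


Analyzing scoping rules:
Outer scope: declares z = 25
Inner block: 'int z = 53;' declares a NEW z that shadows the outer one
When the block exits the inner z goes out of scope; the outer z was never modified -> 25
Result: 25

25


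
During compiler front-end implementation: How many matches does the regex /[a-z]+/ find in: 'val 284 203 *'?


Pattern: /[a-z]+/ (identifiers)
Input: 'val 284 203 *'
Scanning for matches:
  Match 1: 'val'
Total matches: 1

1


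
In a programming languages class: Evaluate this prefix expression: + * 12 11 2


Parsing prefix expression: + * 12 11 2
Step 1: Innermost operation '* 12 11'
  12 * 11 = 132
Step 2: Outer operation '+ [132] 2'
  132 + 2 = 134

134


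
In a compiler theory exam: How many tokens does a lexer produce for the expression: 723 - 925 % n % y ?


Scanning '723 - 925 % n % y'
Token 1: '723' -> integer_literal
Token 2: '-' -> operator
Token 3: '925' -> integer_literal
Token 4: '%' -> operator
Token 5: 'n' -> identifier
Token 6: '%' -> operator
Token 7: 'y' -> identifier
Total tokens: 7

7


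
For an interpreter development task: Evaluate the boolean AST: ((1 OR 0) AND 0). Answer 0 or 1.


Step 1: Evaluate inner node
  1 OR 0 = 1
Step 2: Evaluate root node
  1 AND 0 = 0

0


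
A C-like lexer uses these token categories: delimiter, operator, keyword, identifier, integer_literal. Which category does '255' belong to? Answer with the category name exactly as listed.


Token: '255'
Checking categories:
  identifier: no
  integer_literal: YES
  operator: no
  keyword: no
  delimiter: no
Category: integer_literal

integer_literal


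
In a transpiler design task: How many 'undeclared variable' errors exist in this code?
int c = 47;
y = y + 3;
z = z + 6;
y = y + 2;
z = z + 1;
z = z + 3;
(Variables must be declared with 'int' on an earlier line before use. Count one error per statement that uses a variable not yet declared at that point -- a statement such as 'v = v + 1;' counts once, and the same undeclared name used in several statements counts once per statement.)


Scanning code line by line:
  Line 1: declare 'c' -> declared = ['c']
  Line 2: use 'y' -> ERROR (undeclared)
  Line 3: use 'z' -> ERROR (undeclared)
  Line 4: use 'y' -> ERROR (undeclared)
  Line 5: use 'z' -> ERROR (undeclared)
  Line 6: use 'z' -> ERROR (undeclared)
Total undeclared variable errors: 5

5


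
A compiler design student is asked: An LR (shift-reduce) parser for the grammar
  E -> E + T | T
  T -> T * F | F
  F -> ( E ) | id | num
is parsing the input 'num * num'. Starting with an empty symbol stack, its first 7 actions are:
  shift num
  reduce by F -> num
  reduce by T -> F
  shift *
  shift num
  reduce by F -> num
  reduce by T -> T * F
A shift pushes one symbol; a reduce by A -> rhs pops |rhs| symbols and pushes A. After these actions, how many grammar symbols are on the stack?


Tracking the symbol stack through each action:
  Action 1: shift 'num' : push -> stack = [num] (size 1)
  Action 2: reduce by F -> num : pop 1, push F -> stack = [F] (size 1)
  Action 3: reduce by T -> F : pop 1, push T -> stack = [T] (size 1)
  Action 4: shift '*' : push -> stack = [T, *] (size 2)
  Action 5: shift 'num' : push -> stack = [T, *, num] (size 3)
  Action 6: reduce by F -> num : pop 1, push F -> stack = [T, *, F] (size 3)
  Action 7: reduce by T -> T * F : pop 3, push T -> stack = [T] (size 1)
Final stack size: 1

1


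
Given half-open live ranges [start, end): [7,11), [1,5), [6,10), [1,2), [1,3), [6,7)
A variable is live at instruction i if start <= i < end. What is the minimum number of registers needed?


Live ranges:
  Var0: [7, 11)
  Var1: [1, 5)
  Var2: [6, 10)
  Var3: [1, 2)
  Var4: [1, 3)
  Var5: [6, 7)
Sweep-line events (position, delta, active):
  pos=1 start -> active=1
  pos=1 start -> active=2
  pos=1 start -> active=3
  pos=2 end -> active=2
  pos=3 end -> active=1
  pos=5 end -> active=0
  pos=6 start -> active=1
  pos=6 start -> active=2
  pos=7 end -> active=1
  pos=7 start -> active=2
  pos=10 end -> active=1
  pos=11 end -> active=0
Maximum simultaneous active: 3
Minimum registers needed: 3

3


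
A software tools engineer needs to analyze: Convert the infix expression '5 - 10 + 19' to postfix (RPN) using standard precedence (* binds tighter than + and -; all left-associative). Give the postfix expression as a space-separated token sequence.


Applying the shunting-yard algorithm:
  Operand 5 -> output
  Push '-' onto operator stack -> op-stack: [-]
  Operand 10 -> output
  See '+' (prec 1); top '-' (prec 1) >= it -> pop '-' to output
  Push '+' onto operator stack -> op-stack: [+]
  Operand 19 -> output
  End of input: pop '+' to output
Postfix result: 5 10 - 19 +

5 10 - 19 +


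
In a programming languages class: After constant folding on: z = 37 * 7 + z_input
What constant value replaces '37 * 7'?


Identifying constant sub-expression:
  Original: z = 37 * 7 + z_input
  37 and 7 are both compile-time constants
  Evaluating: 37 * 7 = 259
  After folding: z = 259 + z_input

259


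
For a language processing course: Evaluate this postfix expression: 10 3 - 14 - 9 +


Processing tokens left to right:
Push 10, Push 3
Pop 10 and 3, compute 10 - 3 = 7, push 7
Push 14
Pop 7 and 14, compute 7 - 14 = -7, push -7
Push 9
Pop -7 and 9, compute -7 + 9 = 2, push 2
Stack result: 2

2


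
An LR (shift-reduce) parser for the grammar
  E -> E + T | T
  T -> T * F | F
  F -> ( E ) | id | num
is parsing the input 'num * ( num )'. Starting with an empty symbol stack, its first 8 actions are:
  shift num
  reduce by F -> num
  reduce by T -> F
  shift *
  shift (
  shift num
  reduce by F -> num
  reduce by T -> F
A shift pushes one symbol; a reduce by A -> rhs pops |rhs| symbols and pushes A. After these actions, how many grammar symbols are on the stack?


Tracking the symbol stack through each action:
  Action 1: shift 'num' : push -> stack = [num] (size 1)
  Action 2: reduce by F -> num : pop 1, push F -> stack = [F] (size 1)
  Action 3: reduce by T -> F : pop 1, push T -> stack = [T] (size 1)
  Action 4: shift '*' : push -> stack = [T, *] (size 2)
  Action 5: shift '(' : push -> stack = [T, *, (] (size 3)
  Action 6: shift 'num' : push -> stack = [T, *, (, num] (size 4)
  Action 7: reduce by F -> num : pop 1, push F -> stack = [T, *, (, F] (size 4)
  Action 8: reduce by T -> F : pop 1, push T -> stack = [T, *, (, T] (size 4)
Final stack size: 4

4


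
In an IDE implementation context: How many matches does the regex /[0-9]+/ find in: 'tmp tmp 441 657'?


Pattern: /[0-9]+/ (int literals)
Input: 'tmp tmp 441 657'
Scanning for matches:
  Match 1: '441'
  Match 2: '657'
Total matches: 2

2


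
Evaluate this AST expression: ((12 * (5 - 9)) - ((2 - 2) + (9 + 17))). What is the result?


Expression: ((12 * (5 - 9)) - ((2 - 2) + (9 + 17)))
Evaluating step by step:
  5 - 9 = -4
  12 * -4 = -48
  2 - 2 = 0
  9 + 17 = 26
  0 + 26 = 26
  -48 - 26 = -74
Result: -74

-74


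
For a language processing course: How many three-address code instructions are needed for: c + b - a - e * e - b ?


Expression: c + b - a - e * e - b
Generating three-address code (respecting * over +/- precedence):
  Instruction 1: t1 = e * e
  Instruction 2: t2 = c + b
  Instruction 3: t3 = t2 - a
  Instruction 4: t4 = t3 - t1
  Instruction 5: t5 = t4 - b
Total instructions: 5

5


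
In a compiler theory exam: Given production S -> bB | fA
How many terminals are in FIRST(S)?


Production: S -> bB | fA
Examining each alternative for leading terminals:
  S -> bB : first terminal = 'b'
  S -> fA : first terminal = 'f'
FIRST(S) = {b, f}
Count: 2

2


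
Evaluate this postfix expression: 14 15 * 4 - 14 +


Processing tokens left to right:
Push 14, Push 15
Pop 14 and 15, compute 14 * 15 = 210, push 210
Push 4
Pop 210 and 4, compute 210 - 4 = 206, push 206
Push 14
Pop 206 and 14, compute 206 + 14 = 220, push 220
Stack result: 220

220


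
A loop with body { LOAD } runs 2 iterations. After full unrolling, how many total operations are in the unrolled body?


Loop body operations: LOAD (1 op per iteration)
Unrolling 2 iterations:
  Iteration 1: LOAD (1 ops)
  Iteration 2: LOAD (1 ops)
Total: 2 iterations * 1 ops/iter = 2 operations

2


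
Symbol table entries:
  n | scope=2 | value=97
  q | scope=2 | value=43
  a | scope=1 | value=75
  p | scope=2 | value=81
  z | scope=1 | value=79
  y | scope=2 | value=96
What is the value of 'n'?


Searching symbol table for 'n':
  n | scope=2 | value=97 <- MATCH
  q | scope=2 | value=43
  a | scope=1 | value=75
  p | scope=2 | value=81
  z | scope=1 | value=79
  y | scope=2 | value=96
Found 'n' at scope 2 with value 97

97


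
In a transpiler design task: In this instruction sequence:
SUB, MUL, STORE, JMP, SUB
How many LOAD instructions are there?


Scanning instruction sequence for LOAD:
  Position 1: SUB
  Position 2: MUL
  Position 3: STORE
  Position 4: JMP
  Position 5: SUB
Matches at positions: []
Total LOAD count: 0

0


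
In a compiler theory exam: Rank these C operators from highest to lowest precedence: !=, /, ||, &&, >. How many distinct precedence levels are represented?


Looking up precedence for each operator:
  != -> precedence 3
  / -> precedence 6
  || -> precedence 1
  && -> precedence 2
  > -> precedence 4
Sorted highest to lowest: /, >, !=, &&, ||
Distinct precedence values: [6, 4, 3, 2, 1]
Number of distinct levels: 5

5


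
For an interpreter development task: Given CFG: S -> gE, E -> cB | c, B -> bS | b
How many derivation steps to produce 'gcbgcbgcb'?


Grammar: S -> gE, E -> cB | c, B -> bS | b
Deriving 'gcbgcbgcb':
Step 1: S -> gE => gE
Step 2: E -> cB => gcB
Step 3: B -> bS => gcbS
Step 4: S -> gE => gcbgE
Step 5: E -> cB => gcbgcB
Step 6: B -> bS => gcbgcbS
Step 7: S -> gE => gcbgcbgE
Step 8: E -> cB => gcbgcbgcB
Step 9: B -> b => gcbgcbgcb
Total derivation steps: 9

9


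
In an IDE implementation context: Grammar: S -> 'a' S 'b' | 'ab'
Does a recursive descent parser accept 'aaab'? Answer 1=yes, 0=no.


Grammar accepts strings of the form a^n b^n (n >= 1)
Word: 'aaab'
Counting: 3 a's and 1 b's
Check: 3 == 1? No
Mismatch: a-count != b-count
Rejected

0


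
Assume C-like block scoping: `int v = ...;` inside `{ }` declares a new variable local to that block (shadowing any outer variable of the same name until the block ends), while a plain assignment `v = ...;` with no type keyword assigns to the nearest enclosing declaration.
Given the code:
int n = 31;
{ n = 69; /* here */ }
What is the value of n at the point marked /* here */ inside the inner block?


Analyzing scoping rules:
Outer scope: declares n = 31
Inner block: 'n = 69;' has no type keyword, so it is an assignment to the outer n (no shadowing)
Inside the block, after the assignment -> 69
Result: 69

69


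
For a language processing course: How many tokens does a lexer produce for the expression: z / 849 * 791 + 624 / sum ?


Scanning 'z / 849 * 791 + 624 / sum'
Token 1: 'z' -> identifier
Token 2: '/' -> operator
Token 3: '849' -> integer_literal
Token 4: '*' -> operator
Token 5: '791' -> integer_literal
Token 6: '+' -> operator
Token 7: '624' -> integer_literal
Token 8: '/' -> operator
Token 9: 'sum' -> identifier
Total tokens: 9

9


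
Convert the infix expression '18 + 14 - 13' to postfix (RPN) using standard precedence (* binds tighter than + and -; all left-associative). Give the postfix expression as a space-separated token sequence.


Applying the shunting-yard algorithm:
  Operand 18 -> output
  Push '+' onto operator stack -> op-stack: [+]
  Operand 14 -> output
  See '-' (prec 1); top '+' (prec 1) >= it -> pop '+' to output
  Push '-' onto operator stack -> op-stack: [-]
  Operand 13 -> output
  End of input: pop '-' to output
Postfix result: 18 14 + 13 -

18 14 + 13 -


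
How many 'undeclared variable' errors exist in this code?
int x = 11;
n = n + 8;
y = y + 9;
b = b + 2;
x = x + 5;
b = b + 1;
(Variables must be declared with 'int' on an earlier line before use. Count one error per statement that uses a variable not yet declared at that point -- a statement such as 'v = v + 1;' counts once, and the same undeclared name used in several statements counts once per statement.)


Scanning code line by line:
  Line 1: declare 'x' -> declared = ['x']
  Line 2: use 'n' -> ERROR (undeclared)
  Line 3: use 'y' -> ERROR (undeclared)
  Line 4: use 'b' -> ERROR (undeclared)
  Line 5: use 'x' -> OK (declared)
  Line 6: use 'b' -> ERROR (undeclared)
Total undeclared variable errors: 4

4


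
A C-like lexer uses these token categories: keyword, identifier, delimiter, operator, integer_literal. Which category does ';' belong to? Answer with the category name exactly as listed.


Token: ';'
Checking categories:
  identifier: no
  integer_literal: no
  operator: no
  keyword: no
  delimiter: YES
Category: delimiter

delimiter


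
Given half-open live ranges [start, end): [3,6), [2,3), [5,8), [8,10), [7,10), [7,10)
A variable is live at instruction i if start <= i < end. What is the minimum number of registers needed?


Live ranges:
  Var0: [3, 6)
  Var1: [2, 3)
  Var2: [5, 8)
  Var3: [8, 10)
  Var4: [7, 10)
  Var5: [7, 10)
Sweep-line events (position, delta, active):
  pos=2 start -> active=1
  pos=3 end -> active=0
  pos=3 start -> active=1
  pos=5 start -> active=2
  pos=6 end -> active=1
  pos=7 start -> active=2
  pos=7 start -> active=3
  pos=8 end -> active=2
  pos=8 start -> active=3
  pos=10 end -> active=2
  pos=10 end -> active=1
  pos=10 end -> active=0
Maximum simultaneous active: 3
Minimum registers needed: 3

3


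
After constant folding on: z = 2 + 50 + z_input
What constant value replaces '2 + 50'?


Identifying constant sub-expression:
  Original: z = 2 + 50 + z_input
  2 and 50 are both compile-time constants
  Evaluating: 2 + 50 = 52
  After folding: z = 52 + z_input

52


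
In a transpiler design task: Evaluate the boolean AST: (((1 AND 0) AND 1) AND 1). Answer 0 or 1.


Step 1: Evaluate inner node
  1 AND 0 = 0
Step 2: Evaluate next node
  0 AND 1 = 0
Step 3: Evaluate root node
  0 AND 1 = 0

0


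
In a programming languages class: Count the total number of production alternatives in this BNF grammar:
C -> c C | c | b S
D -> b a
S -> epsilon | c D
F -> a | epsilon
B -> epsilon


Counting alternatives per rule:
  C: 3 alternative(s)
  D: 1 alternative(s)
  S: 2 alternative(s)
  F: 2 alternative(s)
  B: 1 alternative(s)
Sum: 3 + 1 + 2 + 2 + 1 = 9

9


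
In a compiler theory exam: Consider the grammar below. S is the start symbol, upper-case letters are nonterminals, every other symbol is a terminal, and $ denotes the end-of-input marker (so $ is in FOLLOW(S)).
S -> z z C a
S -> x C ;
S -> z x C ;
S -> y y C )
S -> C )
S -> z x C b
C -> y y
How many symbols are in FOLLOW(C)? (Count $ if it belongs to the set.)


S is the start symbol and does not occur in any rule body, so FOLLOW(S) = {$}.
Examining every occurrence of C in a rule body:
  S -> z z C a : C is followed by terminal 'a' -> add 'a'
  S -> x C ; : C is followed by terminal ';' -> add ';'
  S -> z x C ; : C is followed by terminal ';' -> add ';' (already in the set)
  S -> y y C ) : C is followed by terminal ')' -> add ')'
  S -> C ) : C is followed by terminal ')' -> add ')' (already in the set)
  S -> z x C b : C is followed by terminal 'b' -> add 'b'
  C -> y y : C does not occur in the body -> contributes nothing
FOLLOW(C) = {), ;, a, b}
Count: 4

4


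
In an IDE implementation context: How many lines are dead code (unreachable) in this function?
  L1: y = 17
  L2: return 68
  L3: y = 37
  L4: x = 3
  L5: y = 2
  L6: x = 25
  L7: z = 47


Analyzing control flow:
  L1: reachable (before return)
  L2: reachable (return statement)
  L3: DEAD (after return at L2)
  L4: DEAD (after return at L2)
  L5: DEAD (after return at L2)
  L6: DEAD (after return at L2)
  L7: DEAD (after return at L2)
Return at L2, total lines = 7
Dead lines: L3 through L7
Count: 5

5


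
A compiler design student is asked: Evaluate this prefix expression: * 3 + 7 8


Parsing prefix expression: * 3 + 7 8
Step 1: Innermost operation '+ 7 8'
  7 + 8 = 15
Step 2: Outer operation '* 3 [15]'
  3 * 15 = 45

45


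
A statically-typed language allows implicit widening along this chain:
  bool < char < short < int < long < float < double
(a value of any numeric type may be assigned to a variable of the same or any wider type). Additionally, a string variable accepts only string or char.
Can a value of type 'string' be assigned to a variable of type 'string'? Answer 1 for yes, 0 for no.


Target variable type: string
Source value type: string
Rule: string accepts only {string, char}
  source 'string' in {string, char}? Yes
Result: 1

1


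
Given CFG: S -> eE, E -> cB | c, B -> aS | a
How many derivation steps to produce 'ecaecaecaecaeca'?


Grammar: S -> eE, E -> cB | c, B -> aS | a
Deriving 'ecaecaecaecaeca':
Step 1: S -> eE => eE
Step 2: E -> cB => ecB
Step 3: B -> aS => ecaS
Step 4: S -> eE => ecaeE
Step 5: E -> cB => ecaecB
Step 6: B -> aS => ecaecaS
Step 7: S -> eE => ecaecaeE
Step 8: E -> cB => ecaecaecB
Step 9: B -> aS => ecaecaecaS
Step 10: S -> eE => ecaecaecaeE
Step 11: E -> cB => ecaecaecaecB
Step 12: B -> aS => ecaecaecaecaS
Step 13: S -> eE => ecaecaecaecaeE
Step 14: E -> cB => ecaecaecaecaecB
Step 15: B -> a => ecaecaecaecaeca
Total derivation steps: 15

15


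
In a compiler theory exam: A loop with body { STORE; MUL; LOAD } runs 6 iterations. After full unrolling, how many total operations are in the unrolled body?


Loop body operations: STORE, MUL, LOAD (3 ops per iteration)
Unrolling 6 iterations:
  Iteration 1: STORE, MUL, LOAD (3 ops)
  Iteration 2: STORE, MUL, LOAD (3 ops)
  Iteration 3: STORE, MUL, LOAD (3 ops)
  Iteration 4: STORE, MUL, LOAD (3 ops)
  Iteration 5: STORE, MUL, LOAD (3 ops)
  Iteration 6: STORE, MUL, LOAD (3 ops)
Total: 6 iterations * 3 ops/iter = 18 operations

18


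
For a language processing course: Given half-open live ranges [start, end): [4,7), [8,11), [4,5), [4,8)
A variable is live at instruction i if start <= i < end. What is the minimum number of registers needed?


Live ranges:
  Var0: [4, 7)
  Var1: [8, 11)
  Var2: [4, 5)
  Var3: [4, 8)
Sweep-line events (position, delta, active):
  pos=4 start -> active=1
  pos=4 start -> active=2
  pos=4 start -> active=3
  pos=5 end -> active=2
  pos=7 end -> active=1
  pos=8 end -> active=0
  pos=8 start -> active=1
  pos=11 end -> active=0
Maximum simultaneous active: 3
Minimum registers needed: 3

3


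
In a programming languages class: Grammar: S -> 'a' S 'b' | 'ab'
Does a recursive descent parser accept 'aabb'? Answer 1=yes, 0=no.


Grammar accepts strings of the form a^n b^n (n >= 1)
Word: 'aabb'
Counting: 2 a's and 2 b's
Check: 2 == 2? Yes
Derivation (S -> aSb applied 1 time(s), then S -> ab): S => aSb => aabb
Accepted

1


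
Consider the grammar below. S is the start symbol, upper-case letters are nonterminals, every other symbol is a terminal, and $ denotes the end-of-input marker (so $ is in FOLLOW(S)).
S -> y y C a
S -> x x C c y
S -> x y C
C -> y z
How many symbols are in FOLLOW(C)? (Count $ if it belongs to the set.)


S is the start symbol and does not occur in any rule body, so FOLLOW(S) = {$}.
Examining every occurrence of C in a rule body:
  S -> y y C a : C is followed by terminal 'a' -> add 'a'
  S -> x x C c y : C is followed by terminal 'c' -> add 'c'
  S -> x y C : C is at the right end -> add FOLLOW(S) = {$}
  C -> y z : C does not occur in the body -> contributes nothing
FOLLOW(C) = {a, c, $}
Count: 3

3


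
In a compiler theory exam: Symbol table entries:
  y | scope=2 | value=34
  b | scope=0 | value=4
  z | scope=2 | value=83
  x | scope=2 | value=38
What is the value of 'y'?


Searching symbol table for 'y':
  y | scope=2 | value=34 <- MATCH
  b | scope=0 | value=4
  z | scope=2 | value=83
  x | scope=2 | value=38
Found 'y' at scope 2 with value 34

34


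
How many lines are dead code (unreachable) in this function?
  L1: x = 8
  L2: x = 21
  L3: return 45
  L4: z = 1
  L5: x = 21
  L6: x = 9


Analyzing control flow:
  L1: reachable (before return)
  L2: reachable (before return)
  L3: reachable (return statement)
  L4: DEAD (after return at L3)
  L5: DEAD (after return at L3)
  L6: DEAD (after return at L3)
Return at L3, total lines = 6
Dead lines: L4 through L6
Count: 3

3


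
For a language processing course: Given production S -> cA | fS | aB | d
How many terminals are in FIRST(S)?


Production: S -> cA | fS | aB | d
Examining each alternative for leading terminals:
  S -> cA : first terminal = 'c'
  S -> fS : first terminal = 'f'
  S -> aB : first terminal = 'a'
  S -> d : first terminal = 'd'
FIRST(S) = {a, c, d, f}
Count: 4

4


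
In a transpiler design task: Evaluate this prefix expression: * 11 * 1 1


Parsing prefix expression: * 11 * 1 1
Step 1: Innermost operation '* 1 1'
  1 * 1 = 1
Step 2: Outer operation '* 11 [1]'
  11 * 1 = 11

11


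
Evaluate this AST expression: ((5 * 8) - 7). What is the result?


Expression: ((5 * 8) - 7)
Evaluating step by step:
  5 * 8 = 40
  40 - 7 = 33
Result: 33

33


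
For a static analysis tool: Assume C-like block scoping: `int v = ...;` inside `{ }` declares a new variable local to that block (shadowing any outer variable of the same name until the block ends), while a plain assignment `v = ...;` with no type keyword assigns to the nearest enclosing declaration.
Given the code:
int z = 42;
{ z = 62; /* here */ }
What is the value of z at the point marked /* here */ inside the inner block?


Analyzing scoping rules:
Outer scope: declares z = 42
Inner block: 'z = 62;' has no type keyword, so it is an assignment to the outer z (no shadowing)
Inside the block, after the assignment -> 62
Result: 62

62


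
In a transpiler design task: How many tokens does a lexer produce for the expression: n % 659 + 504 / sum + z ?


Scanning 'n % 659 + 504 / sum + z'
Token 1: 'n' -> identifier
Token 2: '%' -> operator
Token 3: '659' -> integer_literal
Token 4: '+' -> operator
Token 5: '504' -> integer_literal
Token 6: '/' -> operator
Token 7: 'sum' -> identifier
Token 8: '+' -> operator
Token 9: 'z' -> identifier
Total tokens: 9

9


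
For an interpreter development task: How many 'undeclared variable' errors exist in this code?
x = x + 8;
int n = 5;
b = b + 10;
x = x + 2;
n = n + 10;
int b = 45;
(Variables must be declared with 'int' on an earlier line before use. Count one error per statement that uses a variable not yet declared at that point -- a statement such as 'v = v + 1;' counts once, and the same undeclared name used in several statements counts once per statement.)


Scanning code line by line:
  Line 1: use 'x' -> ERROR (undeclared)
  Line 2: declare 'n' -> declared = ['n']
  Line 3: use 'b' -> ERROR (undeclared)
  Line 4: use 'x' -> ERROR (undeclared)
  Line 5: use 'n' -> OK (declared)
  Line 6: declare 'b' -> declared = ['b', 'n']
Total undeclared variable errors: 3

3


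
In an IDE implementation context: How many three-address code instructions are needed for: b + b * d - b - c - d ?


Expression: b + b * d - b - c - d
Generating three-address code (respecting * over +/- precedence):
  Instruction 1: t1 = b * d
  Instruction 2: t2 = b + t1
  Instruction 3: t3 = t2 - b
  Instruction 4: t4 = t3 - c
  Instruction 5: t5 = t4 - d
Total instructions: 5

5


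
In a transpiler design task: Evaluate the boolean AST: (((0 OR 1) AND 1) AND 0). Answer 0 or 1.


Step 1: Evaluate inner node
  0 OR 1 = 1
Step 2: Evaluate next node
  1 AND 1 = 1
Step 3: Evaluate root node
  1 AND 0 = 0

0


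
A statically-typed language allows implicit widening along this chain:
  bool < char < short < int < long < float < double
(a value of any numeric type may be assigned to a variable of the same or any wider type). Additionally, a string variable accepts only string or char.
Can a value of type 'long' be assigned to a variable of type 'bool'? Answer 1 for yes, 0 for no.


Target variable type: bool
Source value type: long
Numeric ranks: long=4, bool=0
Widening allowed iff rank(source) <= rank(target): 4 <= 0? No
Result: 0

0


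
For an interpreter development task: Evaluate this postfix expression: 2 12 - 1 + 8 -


Processing tokens left to right:
Push 2, Push 12
Pop 2 and 12, compute 2 - 12 = -10, push -10
Push 1
Pop -10 and 1, compute -10 + 1 = -9, push -9
Push 8
Pop -9 and 8, compute -9 - 8 = -17, push -17
Stack result: -17

-17


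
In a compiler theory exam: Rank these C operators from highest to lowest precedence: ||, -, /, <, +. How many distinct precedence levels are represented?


Looking up precedence for each operator:
  || -> precedence 1
  - -> precedence 5
  / -> precedence 6
  < -> precedence 4
  + -> precedence 5
Sorted highest to lowest: /, -, +, <, ||
Distinct precedence values: [6, 5, 4, 1]
Number of distinct levels: 4

4


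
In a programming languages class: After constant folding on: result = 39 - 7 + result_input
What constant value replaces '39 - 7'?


Identifying constant sub-expression:
  Original: result = 39 - 7 + result_input
  39 and 7 are both compile-time constants
  Evaluating: 39 - 7 = 32
  After folding: result = 32 + result_input

32


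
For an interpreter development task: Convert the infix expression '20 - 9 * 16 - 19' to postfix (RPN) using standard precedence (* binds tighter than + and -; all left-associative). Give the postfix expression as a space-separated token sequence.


Applying the shunting-yard algorithm:
  Operand 20 -> output
  Push '-' onto operator stack -> op-stack: [-]
  Operand 9 -> output
  Push '*' onto operator stack -> op-stack: [-, *]
  Operand 16 -> output
  See '-' (prec 1); top '*' (prec 2) >= it -> pop '*' to output
  See '-' (prec 1); top '-' (prec 1) >= it -> pop '-' to output
  Push '-' onto operator stack -> op-stack: [-]
  Operand 19 -> output
  End of input: pop '-' to output
Postfix result: 20 9 16 * - 19 -

20 9 16 * - 19 -


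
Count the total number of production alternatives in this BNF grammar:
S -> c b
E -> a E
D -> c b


Counting alternatives per rule:
  S: 1 alternative(s)
  E: 1 alternative(s)
  D: 1 alternative(s)
Sum: 1 + 1 + 1 = 3

3


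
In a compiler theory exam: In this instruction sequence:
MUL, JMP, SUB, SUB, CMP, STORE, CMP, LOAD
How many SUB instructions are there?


Scanning instruction sequence for SUB:
  Position 1: MUL
  Position 2: JMP
  Position 3: SUB <- MATCH
  Position 4: SUB <- MATCH
  Position 5: CMP
  Position 6: STORE
  Position 7: CMP
  Position 8: LOAD
Matches at positions: [3, 4]
Total SUB count: 2

2


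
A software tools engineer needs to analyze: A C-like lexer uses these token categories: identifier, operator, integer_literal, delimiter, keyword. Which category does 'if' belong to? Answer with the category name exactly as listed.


Token: 'if'
Checking categories:
  identifier: no
  integer_literal: no
  operator: no
  keyword: YES
  delimiter: no
Category: keyword

keyword


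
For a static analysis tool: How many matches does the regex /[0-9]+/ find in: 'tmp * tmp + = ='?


Pattern: /[0-9]+/ (int literals)
Input: 'tmp * tmp + = ='
Scanning for matches:
Total matches: 0

0


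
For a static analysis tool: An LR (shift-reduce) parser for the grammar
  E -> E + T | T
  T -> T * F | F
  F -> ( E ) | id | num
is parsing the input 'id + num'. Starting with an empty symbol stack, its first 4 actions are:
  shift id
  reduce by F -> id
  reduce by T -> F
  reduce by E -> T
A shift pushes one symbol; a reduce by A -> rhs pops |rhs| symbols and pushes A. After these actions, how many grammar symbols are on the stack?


Tracking the symbol stack through each action:
  Action 1: shift 'id' : push -> stack = [id] (size 1)
  Action 2: reduce by F -> id : pop 1, push F -> stack = [F] (size 1)
  Action 3: reduce by T -> F : pop 1, push T -> stack = [T] (size 1)
  Action 4: reduce by E -> T : pop 1, push E -> stack = [E] (size 1)
Final stack size: 1

1


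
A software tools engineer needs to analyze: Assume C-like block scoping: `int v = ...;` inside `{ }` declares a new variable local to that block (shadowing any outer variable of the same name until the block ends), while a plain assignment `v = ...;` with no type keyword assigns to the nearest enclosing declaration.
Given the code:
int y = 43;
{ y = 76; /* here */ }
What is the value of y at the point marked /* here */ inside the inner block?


Analyzing scoping rules:
Outer scope: declares y = 43
Inner block: 'y = 76;' has no type keyword, so it is an assignment to the outer y (no shadowing)
Inside the block, after the assignment -> 76
Result: 76

76


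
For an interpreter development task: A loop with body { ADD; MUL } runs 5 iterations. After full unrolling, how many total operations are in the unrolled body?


Loop body operations: ADD, MUL (2 ops per iteration)
Unrolling 5 iterations:
  Iteration 1: ADD, MUL (2 ops)
  Iteration 2: ADD, MUL (2 ops)
  Iteration 3: ADD, MUL (2 ops)
  Iteration 4: ADD, MUL (2 ops)
  Iteration 5: ADD, MUL (2 ops)
Total: 5 iterations * 2 ops/iter = 10 operations

10


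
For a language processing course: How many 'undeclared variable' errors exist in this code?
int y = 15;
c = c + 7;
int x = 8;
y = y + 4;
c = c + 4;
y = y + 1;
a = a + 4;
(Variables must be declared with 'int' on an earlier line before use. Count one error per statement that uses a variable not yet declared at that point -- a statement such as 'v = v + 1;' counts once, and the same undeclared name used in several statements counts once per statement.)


Scanning code line by line:
  Line 1: declare 'y' -> declared = ['y']
  Line 2: use 'c' -> ERROR (undeclared)
  Line 3: declare 'x' -> declared = ['x', 'y']
  Line 4: use 'y' -> OK (declared)
  Line 5: use 'c' -> ERROR (undeclared)
  Line 6: use 'y' -> OK (declared)
  Line 7: use 'a' -> ERROR (undeclared)
Total undeclared variable errors: 3

3


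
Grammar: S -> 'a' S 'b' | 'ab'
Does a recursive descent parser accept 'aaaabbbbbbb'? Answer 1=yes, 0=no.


Grammar accepts strings of the form a^n b^n (n >= 1)
Word: 'aaaabbbbbbb'
Counting: 4 a's and 7 b's
Check: 4 == 7? No
Mismatch: a-count != b-count
Rejected

0


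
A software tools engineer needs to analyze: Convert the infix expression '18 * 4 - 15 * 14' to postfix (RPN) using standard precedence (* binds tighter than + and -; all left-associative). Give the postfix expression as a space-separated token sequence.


Applying the shunting-yard algorithm:
  Operand 18 -> output
  Push '*' onto operator stack -> op-stack: [*]
  Operand 4 -> output
  See '-' (prec 1); top '*' (prec 2) >= it -> pop '*' to output
  Push '-' onto operator stack -> op-stack: [-]
  Operand 15 -> output
  Push '*' onto operator stack -> op-stack: [-, *]
  Operand 14 -> output
  End of input: pop '*' to output
  End of input: pop '-' to output
Postfix result: 18 4 * 15 14 * -

18 4 * 15 14 * -


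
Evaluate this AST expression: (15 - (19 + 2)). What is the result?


Expression: (15 - (19 + 2))
Evaluating step by step:
  19 + 2 = 21
  15 - 21 = -6
Result: -6

-6


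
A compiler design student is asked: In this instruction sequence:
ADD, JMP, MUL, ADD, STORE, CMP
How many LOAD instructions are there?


Scanning instruction sequence for LOAD:
  Position 1: ADD
  Position 2: JMP
  Position 3: MUL
  Position 4: ADD
  Position 5: STORE
  Position 6: CMP
Matches at positions: []
Total LOAD count: 0

0


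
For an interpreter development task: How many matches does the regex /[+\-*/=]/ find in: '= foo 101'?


Pattern: /[+\-*/=]/ (operators)
Input: '= foo 101'
Scanning for matches:
  Match 1: '='
Total matches: 1

1


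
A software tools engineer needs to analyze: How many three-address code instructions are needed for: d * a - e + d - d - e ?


Expression: d * a - e + d - d - e
Generating three-address code (respecting * over +/- precedence):
  Instruction 1: t1 = d * a
  Instruction 2: t2 = t1 - e
  Instruction 3: t3 = t2 + d
  Instruction 4: t4 = t3 - d
  Instruction 5: t5 = t4 - e
Total instructions: 5

5


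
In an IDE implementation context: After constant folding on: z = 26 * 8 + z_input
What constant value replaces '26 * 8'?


Identifying constant sub-expression:
  Original: z = 26 * 8 + z_input
  26 and 8 are both compile-time constants
  Evaluating: 26 * 8 = 208
  After folding: z = 208 + z_input

208


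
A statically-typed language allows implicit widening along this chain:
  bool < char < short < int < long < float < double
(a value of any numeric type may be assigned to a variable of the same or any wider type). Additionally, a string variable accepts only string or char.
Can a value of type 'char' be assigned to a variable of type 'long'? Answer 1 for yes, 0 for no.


Target variable type: long
Source value type: char
Numeric ranks: char=1, long=4
Widening allowed iff rank(source) <= rank(target): 1 <= 4? Yes
Result: 1

1
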